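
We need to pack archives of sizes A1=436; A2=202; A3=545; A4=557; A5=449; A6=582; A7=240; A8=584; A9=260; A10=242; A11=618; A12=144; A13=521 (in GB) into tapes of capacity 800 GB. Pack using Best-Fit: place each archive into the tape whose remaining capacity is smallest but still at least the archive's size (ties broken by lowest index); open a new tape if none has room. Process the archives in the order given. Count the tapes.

tape 1: place A1 (436 GB), 364 GB left
tape 1: place A2 (202 GB), 162 GB left
tape 2: place A3 (545 GB), 255 GB left
tape 3: place A4 (557 GB), 243 GB left
tape 4: place A5 (449 GB), 351 GB left
tape 5: place A6 (582 GB), 218 GB left
tape 3: place A7 (240 GB), 3 GB left
tape 6: place A8 (584 GB), 216 GB left
tape 4: place A9 (260 GB), 91 GB left
tape 2: place A10 (242 GB), 13 GB left
tape 7: place A11 (618 GB), 182 GB left
tape 1: place A12 (144 GB), 18 GB left
tape 8: place A13 (521 GB), 279 GB left

8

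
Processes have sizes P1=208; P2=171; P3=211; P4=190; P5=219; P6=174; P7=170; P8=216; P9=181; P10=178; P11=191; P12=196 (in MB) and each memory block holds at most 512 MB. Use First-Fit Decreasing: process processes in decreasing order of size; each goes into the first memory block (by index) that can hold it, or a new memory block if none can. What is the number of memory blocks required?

Sorted descending: 219, 216, 211, 208, 196, 191, 190, 181, 178, 174, 171, 170.
memory block 1: place 219 MB, 293 MB left
memory block 1: place 216 MB, 77 MB left
memory block 2: place 211 MB, 301 MB left
memory block 2: place 208 MB, 93 MB left
memory block 3: place 196 MB, 316 MB left
memory block 3: place 191 MB, 125 MB left
memory block 4: place 190 MB, 322 MB left
memory block 4: place 181 MB, 141 MB left
memory block 5: place 178 MB, 334 MB left
memory block 5: place 174 MB, 160 MB left
memory block 6: place 171 MB, 341 MB left
memory block 6: place 170 MB, 171 MB left

6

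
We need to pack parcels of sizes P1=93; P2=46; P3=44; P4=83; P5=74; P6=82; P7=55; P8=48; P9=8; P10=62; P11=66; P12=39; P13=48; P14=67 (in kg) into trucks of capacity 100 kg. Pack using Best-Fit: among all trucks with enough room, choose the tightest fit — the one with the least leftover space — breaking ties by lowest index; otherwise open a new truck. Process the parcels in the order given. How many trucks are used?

P1 (93 kg) → truck 1 (remaining 7 kg)
P2 (46 kg) → truck 2 (remaining 54 kg)
P3 (44 kg) → truck 2 (remaining 10 kg)
P4 (83 kg) → truck 3 (remaining 17 kg)
P5 (74 kg) → truck 4 (remaining 26 kg)
P6 (82 kg) → truck 5 (remaining 18 kg)
P7 (55 kg) → truck 6 (remaining 45 kg)
P8 (48 kg) → truck 7 (remaining 52 kg)
P9 (8 kg) → truck 2 (remaining 2 kg)
P10 (62 kg) → truck 8 (remaining 38 kg)
P11 (66 kg) → truck 9 (remaining 34 kg)
P12 (39 kg) → truck 6 (remaining 6 kg)
P13 (48 kg) → truck 7 (remaining 4 kg)
P14 (67 kg) → truck 10 (remaining 33 kg)
Final trucks: [93] [46,44,8] [83] [74] [82] [55,39] [48,48] [62] [66] [67].

10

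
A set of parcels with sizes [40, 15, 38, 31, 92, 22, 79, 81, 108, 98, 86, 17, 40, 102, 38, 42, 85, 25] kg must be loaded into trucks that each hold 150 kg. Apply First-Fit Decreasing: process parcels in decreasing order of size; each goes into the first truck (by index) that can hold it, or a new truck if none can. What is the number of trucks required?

8

Sorted descending: 108, 102, 98, 92, 86, 85, 81, 79, 42, 40, 40, 38, 38, 31, 25, 22, 17, 15.
truck 1: place 108 kg, 42 kg left
truck 2: place 102 kg, 48 kg left
truck 3: place 98 kg, 52 kg left
truck 4: place 92 kg, 58 kg left
truck 5: place 86 kg, 64 kg left
truck 6: place 85 kg, 65 kg left
truck 7: place 81 kg, 69 kg left
truck 8: place 79 kg, 71 kg left
truck 1: place 42 kg, 0 kg left
truck 2: place 40 kg, 8 kg left
truck 3: place 40 kg, 12 kg left
truck 4: place 38 kg, 20 kg left
truck 5: place 38 kg, 26 kg left
truck 6: place 31 kg, 34 kg left
truck 5: place 25 kg, 1 kg left
truck 6: place 22 kg, 12 kg left
truck 4: place 17 kg, 3 kg left
truck 7: place 15 kg, 54 kg left
Final trucks: [108,42] [102,40] [98,40] [92,38,17] [86,38,25] [85,31,22] [81,15] [79].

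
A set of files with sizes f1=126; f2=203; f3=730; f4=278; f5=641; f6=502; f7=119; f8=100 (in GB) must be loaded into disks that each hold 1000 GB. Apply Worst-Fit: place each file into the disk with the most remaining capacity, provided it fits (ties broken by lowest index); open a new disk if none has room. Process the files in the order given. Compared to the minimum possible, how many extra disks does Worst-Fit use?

1

Worst-Fit: [126,203,278,100] [730] [641] [502,119] → 4 disks.
Total size 2699 GB; any packing needs at least ⌈2699/1000⌉ = 3 disks.
An optimal packing achieves that bound: [730,203] [641,278] [502,126,119,100] → 3 disks.
Excess: 4 − 3 = 1.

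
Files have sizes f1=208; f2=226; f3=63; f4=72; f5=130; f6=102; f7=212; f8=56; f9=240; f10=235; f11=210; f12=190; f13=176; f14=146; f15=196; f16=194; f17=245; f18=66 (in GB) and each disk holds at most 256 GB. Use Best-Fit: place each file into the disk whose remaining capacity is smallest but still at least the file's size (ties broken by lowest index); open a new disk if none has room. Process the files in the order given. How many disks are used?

14

f1 (208 GB) → disk 1 (remaining 48 GB)
f2 (226 GB) → disk 2 (remaining 30 GB)
f3 (63 GB) → disk 3 (remaining 193 GB)
f4 (72 GB) → disk 3 (remaining 121 GB)
f5 (130 GB) → disk 4 (remaining 126 GB)
f6 (102 GB) → disk 3 (remaining 19 GB)
f7 (212 GB) → disk 5 (remaining 44 GB)
f8 (56 GB) → disk 4 (remaining 70 GB)
f9 (240 GB) → disk 6 (remaining 16 GB)
f10 (235 GB) → disk 7 (remaining 21 GB)
f11 (210 GB) → disk 8 (remaining 46 GB)
f12 (190 GB) → disk 9 (remaining 66 GB)
f13 (176 GB) → disk 10 (remaining 80 GB)
f14 (146 GB) → disk 11 (remaining 110 GB)
f15 (196 GB) → disk 12 (remaining 60 GB)
f16 (194 GB) → disk 13 (remaining 62 GB)
f17 (245 GB) → disk 14 (remaining 11 GB)
f18 (66 GB) → disk 9 (remaining 0 GB)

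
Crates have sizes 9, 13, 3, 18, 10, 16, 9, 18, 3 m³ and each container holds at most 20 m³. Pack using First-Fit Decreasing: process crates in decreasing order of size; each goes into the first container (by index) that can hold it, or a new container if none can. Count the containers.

Sorted descending: 18, 18, 16, 13, 10, 9, 9, 3, 3.
18 m³ → container 1 (remaining 2 m³)
18 m³ → container 2 (remaining 2 m³)
16 m³ → container 3 (remaining 4 m³)
13 m³ → container 4 (remaining 7 m³)
10 m³ → container 5 (remaining 10 m³)
9 m³ → container 5 (remaining 1 m³)
9 m³ → container 6 (remaining 11 m³)
3 m³ → container 3 (remaining 1 m³)
3 m³ → container 4 (remaining 4 m³)
Final containers: [18] [18] [16,3] [13,3] [10,9] [9].

6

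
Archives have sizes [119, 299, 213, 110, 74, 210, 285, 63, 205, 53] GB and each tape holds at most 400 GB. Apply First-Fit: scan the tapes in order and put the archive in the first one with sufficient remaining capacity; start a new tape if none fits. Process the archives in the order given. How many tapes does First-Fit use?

Put 119 GB in tape 1; 281 GB remain.
Put 299 GB in tape 2; 101 GB remain.
Put 213 GB in tape 1; 68 GB remain.
Put 110 GB in tape 3; 290 GB remain.
Put 74 GB in tape 2; 27 GB remain.
Put 210 GB in tape 3; 80 GB remain.
Put 285 GB in tape 4; 115 GB remain.
Put 63 GB in tape 1; 5 GB remain.
Put 205 GB in tape 5; 195 GB remain.
Put 53 GB in tape 3; 27 GB remain.

5 tapes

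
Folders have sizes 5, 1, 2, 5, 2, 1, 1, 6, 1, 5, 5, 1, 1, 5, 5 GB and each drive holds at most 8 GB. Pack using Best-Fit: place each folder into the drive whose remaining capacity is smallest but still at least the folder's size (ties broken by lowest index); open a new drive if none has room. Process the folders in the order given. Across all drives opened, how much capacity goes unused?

10

drive 1: place 5 GB, 3 GB left
drive 1: place 1 GB, 2 GB left
drive 1: place 2 GB, 0 GB left
drive 2: place 5 GB, 3 GB left
drive 2: place 2 GB, 1 GB left
drive 2: place 1 GB, 0 GB left
drive 3: place 1 GB, 7 GB left
drive 3: place 6 GB, 1 GB left
drive 3: place 1 GB, 0 GB left
drive 4: place 5 GB, 3 GB left
drive 5: place 5 GB, 3 GB left
drive 4: place 1 GB, 2 GB left
drive 4: place 1 GB, 1 GB left
drive 6: place 5 GB, 3 GB left
drive 7: place 5 GB, 3 GB left
7 drives × 8 GB = 56 GB; used 46 GB; unused 10 GB.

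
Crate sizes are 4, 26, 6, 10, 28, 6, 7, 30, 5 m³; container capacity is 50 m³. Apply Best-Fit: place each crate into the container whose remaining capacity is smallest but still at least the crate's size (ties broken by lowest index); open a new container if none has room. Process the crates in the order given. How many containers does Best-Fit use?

Put 4 m³ in container 1; 46 m³ remain.
Put 26 m³ in container 1; 20 m³ remain.
Put 6 m³ in container 1; 14 m³ remain.
Put 10 m³ in container 1; 4 m³ remain.
Put 28 m³ in container 2; 22 m³ remain.
Put 6 m³ in container 2; 16 m³ remain.
Put 7 m³ in container 2; 9 m³ remain.
Put 30 m³ in container 3; 20 m³ remain.
Put 5 m³ in container 2; 4 m³ remain.
Final containers: [4,26,6,10] [28,6,7,5] [30].

3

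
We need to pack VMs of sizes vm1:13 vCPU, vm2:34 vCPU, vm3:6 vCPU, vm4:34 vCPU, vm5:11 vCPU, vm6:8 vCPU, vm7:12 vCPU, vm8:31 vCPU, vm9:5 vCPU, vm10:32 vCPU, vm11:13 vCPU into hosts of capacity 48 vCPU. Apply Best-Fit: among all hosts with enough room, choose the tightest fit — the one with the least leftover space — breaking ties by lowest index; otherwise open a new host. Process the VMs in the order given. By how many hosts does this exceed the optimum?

0

Best-Fit: [13,34] [6,34,8] [11,12] [31,5] [32,13] → 5 hosts.
Total size 199 vCPU; any packing needs at least ⌈199/48⌉ = 5 hosts.
So 5 is already optimal.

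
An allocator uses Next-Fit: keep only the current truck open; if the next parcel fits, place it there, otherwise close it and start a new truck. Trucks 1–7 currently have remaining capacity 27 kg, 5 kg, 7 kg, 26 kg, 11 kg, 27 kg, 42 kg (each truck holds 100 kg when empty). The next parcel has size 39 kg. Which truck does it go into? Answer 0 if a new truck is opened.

7

Next-Fit only looks at truck 7, which has 42 kg free.
39 kg fits there.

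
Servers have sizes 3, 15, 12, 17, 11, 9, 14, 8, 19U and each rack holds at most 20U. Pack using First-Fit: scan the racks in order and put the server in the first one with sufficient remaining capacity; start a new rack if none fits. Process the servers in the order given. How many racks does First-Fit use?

6 racks

Put 3U in rack 1; 17U remain.
Put 15U in rack 1; 2U remain.
Put 12U in rack 2; 8U remain.
Put 17U in rack 3; 3U remain.
Put 11U in rack 4; 9U remain.
Put 9U in rack 4; 0U remain.
Put 14U in rack 5; 6U remain.
Put 8U in rack 2; 0U remain.
Put 19U in rack 6; 1U remain.
Final racks: [3,15] [12,8] [17] [11,9] [14] [19].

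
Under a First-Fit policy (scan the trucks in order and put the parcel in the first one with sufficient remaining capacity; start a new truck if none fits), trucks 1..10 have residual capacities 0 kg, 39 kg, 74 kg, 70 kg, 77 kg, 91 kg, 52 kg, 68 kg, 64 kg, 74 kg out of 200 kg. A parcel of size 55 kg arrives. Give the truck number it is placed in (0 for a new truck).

3

Trucks with room: truck 3 (74 kg), truck 4 (70 kg), truck 5 (77 kg), truck 6 (91 kg), truck 8 (68 kg), truck 9 (64 kg), truck 10 (74 kg).
The first with room is truck 3.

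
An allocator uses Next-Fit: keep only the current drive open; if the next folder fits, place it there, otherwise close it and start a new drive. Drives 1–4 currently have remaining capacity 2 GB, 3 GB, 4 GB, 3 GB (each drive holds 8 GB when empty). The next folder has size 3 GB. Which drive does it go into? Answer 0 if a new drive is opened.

4

Next-Fit only looks at drive 4, which has 3 GB free.
3 GB fits there.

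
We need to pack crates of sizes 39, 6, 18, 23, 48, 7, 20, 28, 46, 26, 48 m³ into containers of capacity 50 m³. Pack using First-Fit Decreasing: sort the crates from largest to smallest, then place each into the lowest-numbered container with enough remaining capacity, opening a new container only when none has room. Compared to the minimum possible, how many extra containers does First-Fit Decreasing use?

First-Fit Decreasing: [48] [48] [46] [39,7] [28,20] [26,23] [18,6] → 7 containers.
Total size 309 m³; any packing needs at least ⌈309/50⌉ = 7 containers.
So 7 is already optimal.

0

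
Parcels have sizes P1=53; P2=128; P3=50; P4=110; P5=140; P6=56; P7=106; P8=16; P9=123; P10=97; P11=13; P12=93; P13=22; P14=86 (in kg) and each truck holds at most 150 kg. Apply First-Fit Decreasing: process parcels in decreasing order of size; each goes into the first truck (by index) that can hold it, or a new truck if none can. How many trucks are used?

8 trucks

Sorted descending: 140, 128, 123, 110, 106, 97, 93, 86, 56, 53, 50, 22, 16, 13.
truck 1: place 140 kg, 10 kg left
truck 2: place 128 kg, 22 kg left
truck 3: place 123 kg, 27 kg left
truck 4: place 110 kg, 40 kg left
truck 5: place 106 kg, 44 kg left
truck 6: place 97 kg, 53 kg left
truck 7: place 93 kg, 57 kg left
truck 8: place 86 kg, 64 kg left
truck 7: place 56 kg, 1 kg left
truck 6: place 53 kg, 0 kg left
truck 8: place 50 kg, 14 kg left
truck 2: place 22 kg, 0 kg left
truck 3: place 16 kg, 11 kg left
truck 4: place 13 kg, 27 kg left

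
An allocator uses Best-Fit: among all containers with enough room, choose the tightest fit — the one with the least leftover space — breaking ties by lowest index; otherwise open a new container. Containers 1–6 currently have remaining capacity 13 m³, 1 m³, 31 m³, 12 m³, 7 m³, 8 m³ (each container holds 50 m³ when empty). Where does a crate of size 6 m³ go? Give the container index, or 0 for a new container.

5

Containers with room: container 1 (13 m³), container 3 (31 m³), container 4 (12 m³), container 5 (7 m³), container 6 (8 m³).
Tightest fit is container 5 with 7 m³ free.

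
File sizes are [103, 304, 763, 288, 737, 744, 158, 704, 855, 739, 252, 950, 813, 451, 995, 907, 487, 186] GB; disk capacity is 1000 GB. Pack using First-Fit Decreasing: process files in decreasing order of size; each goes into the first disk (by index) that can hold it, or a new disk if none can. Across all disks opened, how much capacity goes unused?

Sorted descending: 995, 950, 907, 855, 813, 763, 744, 739, 737, 704, 487, 451, 304, 288, 252, 186, 158, 103.
disk 1: place 995 GB, 5 GB left
disk 2: place 950 GB, 50 GB left
disk 3: place 907 GB, 93 GB left
disk 4: place 855 GB, 145 GB left
disk 5: place 813 GB, 187 GB left
disk 6: place 763 GB, 237 GB left
disk 7: place 744 GB, 256 GB left
disk 8: place 739 GB, 261 GB left
disk 9: place 737 GB, 263 GB left
disk 10: place 704 GB, 296 GB left
disk 11: place 487 GB, 513 GB left
disk 11: place 451 GB, 62 GB left
disk 12: place 304 GB, 696 GB left
disk 10: place 288 GB, 8 GB left
disk 7: place 252 GB, 4 GB left
disk 5: place 186 GB, 1 GB left
disk 6: place 158 GB, 79 GB left
disk 4: place 103 GB, 42 GB left
12 disks × 1000 GB = 12000 GB; used 10436 GB; unused 1564 GB.

1564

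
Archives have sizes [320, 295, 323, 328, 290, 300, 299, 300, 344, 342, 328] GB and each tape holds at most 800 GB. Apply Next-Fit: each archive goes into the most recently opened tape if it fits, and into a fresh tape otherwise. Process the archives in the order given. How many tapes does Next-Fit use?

6

tape 1: place 320 GB, 480 GB left
tape 1: place 295 GB, 185 GB left
tape 2: place 323 GB, 477 GB left
tape 2: place 328 GB, 149 GB left
tape 3: place 290 GB, 510 GB left
tape 3: place 300 GB, 210 GB left
tape 4: place 299 GB, 501 GB left
tape 4: place 300 GB, 201 GB left
tape 5: place 344 GB, 456 GB left
tape 5: place 342 GB, 114 GB left
tape 6: place 328 GB, 472 GB left
Final tapes: [320,295] [323,328] [290,300] [299,300] [344,342] [328].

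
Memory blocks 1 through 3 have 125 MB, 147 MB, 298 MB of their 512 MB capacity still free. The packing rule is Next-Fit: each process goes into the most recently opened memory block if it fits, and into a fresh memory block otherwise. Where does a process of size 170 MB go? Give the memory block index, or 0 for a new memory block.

Next-Fit only looks at memory block 3, which has 298 MB free.
170 MB fits there.

3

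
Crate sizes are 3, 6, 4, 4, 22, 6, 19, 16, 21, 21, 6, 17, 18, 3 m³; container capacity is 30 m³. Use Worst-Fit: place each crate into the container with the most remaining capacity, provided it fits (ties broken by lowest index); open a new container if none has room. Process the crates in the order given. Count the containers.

8

3 m³ → container 1 (remaining 27 m³)
6 m³ → container 1 (remaining 21 m³)
4 m³ → container 1 (remaining 17 m³)
4 m³ → container 1 (remaining 13 m³)
22 m³ → container 2 (remaining 8 m³)
6 m³ → container 1 (remaining 7 m³)
19 m³ → container 3 (remaining 11 m³)
16 m³ → container 4 (remaining 14 m³)
21 m³ → container 5 (remaining 9 m³)
21 m³ → container 6 (remaining 9 m³)
6 m³ → container 4 (remaining 8 m³)
17 m³ → container 7 (remaining 13 m³)
18 m³ → container 8 (remaining 12 m³)
3 m³ → container 7 (remaining 10 m³)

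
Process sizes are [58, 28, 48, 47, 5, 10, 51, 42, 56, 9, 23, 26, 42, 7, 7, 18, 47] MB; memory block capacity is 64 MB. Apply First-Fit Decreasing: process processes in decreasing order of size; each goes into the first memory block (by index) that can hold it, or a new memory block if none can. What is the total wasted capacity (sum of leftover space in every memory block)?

Sorted descending: 58, 56, 51, 48, 47, 47, 42, 42, 28, 26, 23, 18, 10, 9, 7, 7, 5.
Put 58 MB in memory block 1; 6 MB remain.
Put 56 MB in memory block 2; 8 MB remain.
Put 51 MB in memory block 3; 13 MB remain.
Put 48 MB in memory block 4; 16 MB remain.
Put 47 MB in memory block 5; 17 MB remain.
Put 47 MB in memory block 6; 17 MB remain.
Put 42 MB in memory block 7; 22 MB remain.
Put 42 MB in memory block 8; 22 MB remain.
Put 28 MB in memory block 9; 36 MB remain.
Put 26 MB in memory block 9; 10 MB remain.
Put 23 MB in memory block 10; 41 MB remain.
Put 18 MB in memory block 7; 4 MB remain.
Put 10 MB in memory block 3; 3 MB remain.
Put 9 MB in memory block 4; 7 MB remain.
Put 7 MB in memory block 2; 1 MB remain.
Put 7 MB in memory block 4; 0 MB remain.
Put 5 MB in memory block 1; 1 MB remain.
10 memory blocks × 64 MB = 640 MB; used 524 MB; unused 116 MB.

116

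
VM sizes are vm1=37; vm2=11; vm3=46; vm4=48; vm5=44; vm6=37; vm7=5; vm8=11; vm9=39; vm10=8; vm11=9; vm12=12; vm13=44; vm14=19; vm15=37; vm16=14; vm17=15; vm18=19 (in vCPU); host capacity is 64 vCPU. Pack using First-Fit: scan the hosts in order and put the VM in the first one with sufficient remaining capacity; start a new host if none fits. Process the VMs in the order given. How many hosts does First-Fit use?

host 1: place vm1 (37 vCPU), 27 vCPU left
host 1: place vm2 (11 vCPU), 16 vCPU left
host 2: place vm3 (46 vCPU), 18 vCPU left
host 3: place vm4 (48 vCPU), 16 vCPU left
host 4: place vm5 (44 vCPU), 20 vCPU left
host 5: place vm6 (37 vCPU), 27 vCPU left
host 1: place vm7 (5 vCPU), 11 vCPU left
host 1: place vm8 (11 vCPU), 0 vCPU left
host 6: place vm9 (39 vCPU), 25 vCPU left
host 2: place vm10 (8 vCPU), 10 vCPU left
host 2: place vm11 (9 vCPU), 1 vCPU left
host 3: place vm12 (12 vCPU), 4 vCPU left
host 7: place vm13 (44 vCPU), 20 vCPU left
host 4: place vm14 (19 vCPU), 1 vCPU left
host 8: place vm15 (37 vCPU), 27 vCPU left
host 5: place vm16 (14 vCPU), 13 vCPU left
host 6: place vm17 (15 vCPU), 10 vCPU left
host 7: place vm18 (19 vCPU), 1 vCPU left
Final hosts: [37,11,5,11] [46,8,9] [48,12] [44,19] [37,14] [39,15] [44,19] [37].

8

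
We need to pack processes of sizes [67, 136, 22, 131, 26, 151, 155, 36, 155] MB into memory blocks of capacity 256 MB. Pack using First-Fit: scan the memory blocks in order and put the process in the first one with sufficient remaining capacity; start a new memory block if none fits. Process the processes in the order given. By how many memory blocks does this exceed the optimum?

0

First-Fit: [67,136,22,26] [131,36] [151] [155] [155] → 5 memory blocks.
5 processes exceed 128 MB (half the capacity), and no two of those can share a memory block, so at least 5 memory blocks are needed.
So 5 is already optimal.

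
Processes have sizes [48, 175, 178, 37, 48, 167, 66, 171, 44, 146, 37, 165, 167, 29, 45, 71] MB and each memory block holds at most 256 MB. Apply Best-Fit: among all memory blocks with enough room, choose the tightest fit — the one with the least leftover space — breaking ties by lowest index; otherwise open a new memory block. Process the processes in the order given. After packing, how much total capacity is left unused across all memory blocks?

198

48 MB → memory block 1 (remaining 208 MB)
175 MB → memory block 1 (remaining 33 MB)
178 MB → memory block 2 (remaining 78 MB)
37 MB → memory block 2 (remaining 41 MB)
48 MB → memory block 3 (remaining 208 MB)
167 MB → memory block 3 (remaining 41 MB)
66 MB → memory block 4 (remaining 190 MB)
171 MB → memory block 4 (remaining 19 MB)
44 MB → memory block 5 (remaining 212 MB)
146 MB → memory block 5 (remaining 66 MB)
37 MB → memory block 2 (remaining 4 MB)
165 MB → memory block 6 (remaining 91 MB)
167 MB → memory block 7 (remaining 89 MB)
29 MB → memory block 1 (remaining 4 MB)
45 MB → memory block 5 (remaining 21 MB)
71 MB → memory block 7 (remaining 18 MB)
7 memory blocks × 256 MB = 1792 MB; used 1594 MB; unused 198 MB.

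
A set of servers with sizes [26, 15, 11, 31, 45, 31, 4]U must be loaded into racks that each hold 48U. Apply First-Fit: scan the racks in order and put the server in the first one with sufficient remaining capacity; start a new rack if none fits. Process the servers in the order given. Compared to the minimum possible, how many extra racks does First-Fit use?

0

First-Fit: [26,15,4] [11,31] [45] [31] → 4 racks.
Total size 163U; any packing needs at least ⌈163/48⌉ = 4 racks.
So 4 is already optimal.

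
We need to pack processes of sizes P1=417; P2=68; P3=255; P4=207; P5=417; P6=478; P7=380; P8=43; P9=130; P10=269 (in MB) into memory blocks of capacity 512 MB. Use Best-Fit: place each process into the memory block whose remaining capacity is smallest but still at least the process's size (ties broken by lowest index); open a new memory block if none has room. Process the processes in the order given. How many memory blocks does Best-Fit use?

P1 (417 MB) → memory block 1 (remaining 95 MB)
P2 (68 MB) → memory block 1 (remaining 27 MB)
P3 (255 MB) → memory block 2 (remaining 257 MB)
P4 (207 MB) → memory block 2 (remaining 50 MB)
P5 (417 MB) → memory block 3 (remaining 95 MB)
P6 (478 MB) → memory block 4 (remaining 34 MB)
P7 (380 MB) → memory block 5 (remaining 132 MB)
P8 (43 MB) → memory block 2 (remaining 7 MB)
P9 (130 MB) → memory block 5 (remaining 2 MB)
P10 (269 MB) → memory block 6 (remaining 243 MB)
Final memory blocks: [417,68] [255,207,43] [417] [478] [380,130] [269].

6 memory blocks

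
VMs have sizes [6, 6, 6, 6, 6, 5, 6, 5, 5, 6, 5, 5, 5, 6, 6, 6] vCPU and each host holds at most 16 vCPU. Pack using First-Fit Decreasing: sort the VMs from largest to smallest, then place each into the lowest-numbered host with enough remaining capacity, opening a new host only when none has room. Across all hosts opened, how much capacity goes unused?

22

Sorted descending: 6, 6, 6, 6, 6, 6, 6, 6, 6, 6, 5, 5, 5, 5, 5, 5.
6 vCPU → host 1 (remaining 10 vCPU)
6 vCPU → host 1 (remaining 4 vCPU)
6 vCPU → host 2 (remaining 10 vCPU)
6 vCPU → host 2 (remaining 4 vCPU)
6 vCPU → host 3 (remaining 10 vCPU)
6 vCPU → host 3 (remaining 4 vCPU)
6 vCPU → host 4 (remaining 10 vCPU)
6 vCPU → host 4 (remaining 4 vCPU)
6 vCPU → host 5 (remaining 10 vCPU)
6 vCPU → host 5 (remaining 4 vCPU)
5 vCPU → host 6 (remaining 11 vCPU)
5 vCPU → host 6 (remaining 6 vCPU)
5 vCPU → host 6 (remaining 1 vCPU)
5 vCPU → host 7 (remaining 11 vCPU)
5 vCPU → host 7 (remaining 6 vCPU)
5 vCPU → host 7 (remaining 1 vCPU)
7 hosts × 16 vCPU = 112 vCPU; used 90 vCPU; unused 22 vCPU.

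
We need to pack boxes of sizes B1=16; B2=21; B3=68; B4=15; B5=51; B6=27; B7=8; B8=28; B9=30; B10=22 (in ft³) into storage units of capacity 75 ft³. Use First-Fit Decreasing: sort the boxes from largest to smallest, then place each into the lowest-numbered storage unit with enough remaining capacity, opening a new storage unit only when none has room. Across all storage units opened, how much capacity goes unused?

14

Sorted descending: 68, 51, 30, 28, 27, 22, 21, 16, 15, 8.
68 ft³ → storage unit 1 (remaining 7 ft³)
51 ft³ → storage unit 2 (remaining 24 ft³)
30 ft³ → storage unit 3 (remaining 45 ft³)
28 ft³ → storage unit 3 (remaining 17 ft³)
27 ft³ → storage unit 4 (remaining 48 ft³)
22 ft³ → storage unit 2 (remaining 2 ft³)
21 ft³ → storage unit 4 (remaining 27 ft³)
16 ft³ → storage unit 3 (remaining 1 ft³)
15 ft³ → storage unit 4 (remaining 12 ft³)
8 ft³ → storage unit 4 (remaining 4 ft³)
4 storage units × 75 ft³ = 300 ft³; used 286 ft³; unused 14 ft³.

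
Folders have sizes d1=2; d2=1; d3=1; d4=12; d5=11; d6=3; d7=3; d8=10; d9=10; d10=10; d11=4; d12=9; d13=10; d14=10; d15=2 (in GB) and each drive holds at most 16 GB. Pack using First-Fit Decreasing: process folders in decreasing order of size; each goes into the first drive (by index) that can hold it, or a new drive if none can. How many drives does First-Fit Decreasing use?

Sorted descending: 12, 11, 10, 10, 10, 10, 10, 9, 4, 3, 3, 2, 2, 1, 1.
Put 12 GB in drive 1; 4 GB remain.
Put 11 GB in drive 2; 5 GB remain.
Put 10 GB in drive 3; 6 GB remain.
Put 10 GB in drive 4; 6 GB remain.
Put 10 GB in drive 5; 6 GB remain.
Put 10 GB in drive 6; 6 GB remain.
Put 10 GB in drive 7; 6 GB remain.
Put 9 GB in drive 8; 7 GB remain.
Put 4 GB in drive 1; 0 GB remain.
Put 3 GB in drive 2; 2 GB remain.
Put 3 GB in drive 3; 3 GB remain.
Put 2 GB in drive 2; 0 GB remain.
Put 2 GB in drive 3; 1 GB remain.
Put 1 GB in drive 3; 0 GB remain.
Put 1 GB in drive 4; 5 GB remain.
Final drives: [12,4] [11,3,2] [10,3,2,1] [10,1] [10] [10] [10] [9].

8 drives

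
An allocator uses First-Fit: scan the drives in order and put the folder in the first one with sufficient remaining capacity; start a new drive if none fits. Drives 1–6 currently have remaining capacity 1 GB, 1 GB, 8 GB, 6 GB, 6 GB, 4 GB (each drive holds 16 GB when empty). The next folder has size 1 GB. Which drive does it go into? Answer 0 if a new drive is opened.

Drives with room: drive 1 (1 GB), drive 2 (1 GB), drive 3 (8 GB), drive 4 (6 GB), drive 5 (6 GB), drive 6 (4 GB).
The first with room is drive 1.

1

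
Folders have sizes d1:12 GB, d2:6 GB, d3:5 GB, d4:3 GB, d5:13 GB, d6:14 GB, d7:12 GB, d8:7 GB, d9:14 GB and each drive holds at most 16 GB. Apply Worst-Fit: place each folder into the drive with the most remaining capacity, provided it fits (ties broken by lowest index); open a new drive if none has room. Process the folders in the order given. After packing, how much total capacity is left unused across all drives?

d1 (12 GB) → drive 1 (remaining 4 GB)
d2 (6 GB) → drive 2 (remaining 10 GB)
d3 (5 GB) → drive 2 (remaining 5 GB)
d4 (3 GB) → drive 2 (remaining 2 GB)
d5 (13 GB) → drive 3 (remaining 3 GB)
d6 (14 GB) → drive 4 (remaining 2 GB)
d7 (12 GB) → drive 5 (remaining 4 GB)
d8 (7 GB) → drive 6 (remaining 9 GB)
d9 (14 GB) → drive 7 (remaining 2 GB)
7 drives × 16 GB = 112 GB; used 86 GB; unused 26 GB.

26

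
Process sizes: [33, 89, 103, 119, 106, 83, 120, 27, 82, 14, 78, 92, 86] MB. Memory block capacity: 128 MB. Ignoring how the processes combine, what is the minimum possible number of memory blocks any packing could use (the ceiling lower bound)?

Total size = 33 + 89 + 103 + 119 + 106 + 83 + 120 + 27 + 82 + 14 + 78 + 92 + 86 = 1032 MB.
⌈1032 / 128⌉ = 9.

9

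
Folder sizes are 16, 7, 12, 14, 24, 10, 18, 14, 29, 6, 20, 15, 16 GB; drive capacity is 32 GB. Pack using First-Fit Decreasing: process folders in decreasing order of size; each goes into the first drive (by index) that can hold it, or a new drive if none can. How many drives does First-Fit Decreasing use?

Sorted descending: 29, 24, 20, 18, 16, 16, 15, 14, 14, 12, 10, 7, 6.
29 GB → drive 1 (remaining 3 GB)
24 GB → drive 2 (remaining 8 GB)
20 GB → drive 3 (remaining 12 GB)
18 GB → drive 4 (remaining 14 GB)
16 GB → drive 5 (remaining 16 GB)
16 GB → drive 5 (remaining 0 GB)
15 GB → drive 6 (remaining 17 GB)
14 GB → drive 4 (remaining 0 GB)
14 GB → drive 6 (remaining 3 GB)
12 GB → drive 3 (remaining 0 GB)
10 GB → drive 7 (remaining 22 GB)
7 GB → drive 2 (remaining 1 GB)
6 GB → drive 7 (remaining 16 GB)
Final drives: [29] [24,7] [20,12] [18,14] [16,16] [15,14] [10,6].

7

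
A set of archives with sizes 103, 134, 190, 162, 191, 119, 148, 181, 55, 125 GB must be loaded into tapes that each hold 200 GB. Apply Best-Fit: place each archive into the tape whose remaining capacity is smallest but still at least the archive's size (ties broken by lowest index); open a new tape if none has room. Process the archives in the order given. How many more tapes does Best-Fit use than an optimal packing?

Best-Fit: [103] [134,55] [190] [162] [191] [119] [148] [181] [125] → 9 tapes.
9 archives exceed 100 GB (half the capacity), and no two of those can share a tape, so at least 9 tapes are needed.
So 9 is already optimal.

0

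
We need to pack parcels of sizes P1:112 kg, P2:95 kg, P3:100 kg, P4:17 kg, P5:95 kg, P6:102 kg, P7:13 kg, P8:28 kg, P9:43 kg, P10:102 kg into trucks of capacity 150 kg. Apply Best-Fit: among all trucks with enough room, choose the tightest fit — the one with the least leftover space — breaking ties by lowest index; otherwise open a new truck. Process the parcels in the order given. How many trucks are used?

P1 (112 kg) → truck 1 (remaining 38 kg)
P2 (95 kg) → truck 2 (remaining 55 kg)
P3 (100 kg) → truck 3 (remaining 50 kg)
P4 (17 kg) → truck 1 (remaining 21 kg)
P5 (95 kg) → truck 4 (remaining 55 kg)
P6 (102 kg) → truck 5 (remaining 48 kg)
P7 (13 kg) → truck 1 (remaining 8 kg)
P8 (28 kg) → truck 5 (remaining 20 kg)
P9 (43 kg) → truck 3 (remaining 7 kg)
P10 (102 kg) → truck 6 (remaining 48 kg)
Final trucks: [112,17,13] [95] [100,43] [95] [102,28] [102].

6 trucks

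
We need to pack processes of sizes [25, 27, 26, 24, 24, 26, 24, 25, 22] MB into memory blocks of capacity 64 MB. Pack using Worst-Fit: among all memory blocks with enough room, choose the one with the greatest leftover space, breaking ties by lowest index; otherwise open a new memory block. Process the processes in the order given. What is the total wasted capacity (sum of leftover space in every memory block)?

memory block 1: place 25 MB, 39 MB left
memory block 1: place 27 MB, 12 MB left
memory block 2: place 26 MB, 38 MB left
memory block 2: place 24 MB, 14 MB left
memory block 3: place 24 MB, 40 MB left
memory block 3: place 26 MB, 14 MB left
memory block 4: place 24 MB, 40 MB left
memory block 4: place 25 MB, 15 MB left
memory block 5: place 22 MB, 42 MB left
5 memory blocks × 64 MB = 320 MB; used 223 MB; unused 97 MB.

97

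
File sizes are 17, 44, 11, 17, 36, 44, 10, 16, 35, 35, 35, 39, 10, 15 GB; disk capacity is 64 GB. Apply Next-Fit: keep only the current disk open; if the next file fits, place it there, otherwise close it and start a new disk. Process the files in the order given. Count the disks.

7

disk 1: place 17 GB, 47 GB left
disk 1: place 44 GB, 3 GB left
disk 2: place 11 GB, 53 GB left
disk 2: place 17 GB, 36 GB left
disk 2: place 36 GB, 0 GB left
disk 3: place 44 GB, 20 GB left
disk 3: place 10 GB, 10 GB left
disk 4: place 16 GB, 48 GB left
disk 4: place 35 GB, 13 GB left
disk 5: place 35 GB, 29 GB left
disk 6: place 35 GB, 29 GB left
disk 7: place 39 GB, 25 GB left
disk 7: place 10 GB, 15 GB left
disk 7: place 15 GB, 0 GB left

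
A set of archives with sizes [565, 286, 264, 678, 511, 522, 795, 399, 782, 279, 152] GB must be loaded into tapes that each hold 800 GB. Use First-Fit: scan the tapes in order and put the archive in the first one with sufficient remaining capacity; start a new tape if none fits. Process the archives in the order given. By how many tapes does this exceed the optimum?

1

First-Fit: [565,152] [286,264] [678] [511,279] [522] [795] [399] [782] → 8 tapes.
Total size 5233 GB; any packing needs at least ⌈5233/800⌉ = 7 tapes.
An optimal packing achieves that bound: [795] [782] [678] [565,152] [522,264] [511,286] [399,279] → 7 tapes.
Excess: 8 − 7 = 1.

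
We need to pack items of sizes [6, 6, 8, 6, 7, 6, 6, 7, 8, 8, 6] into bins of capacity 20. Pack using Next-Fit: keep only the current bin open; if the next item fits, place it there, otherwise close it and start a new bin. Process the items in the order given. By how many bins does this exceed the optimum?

Next-Fit: [6,6,8] [6,7,6] [6,7] [8,8] [6] → 5 bins.
Total size 74; any packing needs at least ⌈74/20⌉ = 4 bins.
An optimal packing achieves that bound: [8,8] [8,6,6] [7,7,6] [6,6,6] → 4 bins.
Excess: 5 − 4 = 1.

1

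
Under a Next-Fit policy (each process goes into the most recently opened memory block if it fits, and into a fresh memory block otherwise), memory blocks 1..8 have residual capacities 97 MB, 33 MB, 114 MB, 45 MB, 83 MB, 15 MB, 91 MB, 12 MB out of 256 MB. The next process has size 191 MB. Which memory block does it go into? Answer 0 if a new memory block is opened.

Next-Fit only looks at memory block 8, which has 12 MB free.
191 MB does not fit, so a new memory block is opened.

0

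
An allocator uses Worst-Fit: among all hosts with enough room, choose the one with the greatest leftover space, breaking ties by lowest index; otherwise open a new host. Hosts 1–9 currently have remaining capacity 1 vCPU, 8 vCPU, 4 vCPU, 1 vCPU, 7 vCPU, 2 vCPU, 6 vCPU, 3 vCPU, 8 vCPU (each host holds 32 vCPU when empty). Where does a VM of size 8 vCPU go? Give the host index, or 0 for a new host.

Hosts with room: host 2 (8 vCPU), host 9 (8 vCPU).
Most room is host 2 with 8 vCPU free.

2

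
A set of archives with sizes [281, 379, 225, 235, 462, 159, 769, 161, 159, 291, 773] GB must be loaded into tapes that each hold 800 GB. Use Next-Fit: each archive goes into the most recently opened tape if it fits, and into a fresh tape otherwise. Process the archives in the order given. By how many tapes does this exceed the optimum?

1

Next-Fit: [281,379] [225,235] [462,159] [769] [161,159,291] [773] → 6 tapes.
Total size 3894 GB; any packing needs at least ⌈3894/800⌉ = 5 tapes.
An optimal packing achieves that bound: [773] [769] [462,161,159] [379,235,159] [291,281,225] → 5 tapes.
Excess: 6 − 5 = 1.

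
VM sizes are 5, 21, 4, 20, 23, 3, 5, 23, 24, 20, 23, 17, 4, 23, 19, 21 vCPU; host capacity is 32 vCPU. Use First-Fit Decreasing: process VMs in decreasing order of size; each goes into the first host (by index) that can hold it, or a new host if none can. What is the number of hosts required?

Sorted descending: 24, 23, 23, 23, 23, 21, 21, 20, 20, 19, 17, 5, 5, 4, 4, 3.
24 vCPU → host 1 (remaining 8 vCPU)
23 vCPU → host 2 (remaining 9 vCPU)
23 vCPU → host 3 (remaining 9 vCPU)
23 vCPU → host 4 (remaining 9 vCPU)
23 vCPU → host 5 (remaining 9 vCPU)
21 vCPU → host 6 (remaining 11 vCPU)
21 vCPU → host 7 (remaining 11 vCPU)
20 vCPU → host 8 (remaining 12 vCPU)
20 vCPU → host 9 (remaining 12 vCPU)
19 vCPU → host 10 (remaining 13 vCPU)
17 vCPU → host 11 (remaining 15 vCPU)
5 vCPU → host 1 (remaining 3 vCPU)
5 vCPU → host 2 (remaining 4 vCPU)
4 vCPU → host 2 (remaining 0 vCPU)
4 vCPU → host 3 (remaining 5 vCPU)
3 vCPU → host 1 (remaining 0 vCPU)
Final hosts: [24,5,3] [23,5,4] [23,4] [23] [23] [21] [21] [20] [20] [19] [17].

11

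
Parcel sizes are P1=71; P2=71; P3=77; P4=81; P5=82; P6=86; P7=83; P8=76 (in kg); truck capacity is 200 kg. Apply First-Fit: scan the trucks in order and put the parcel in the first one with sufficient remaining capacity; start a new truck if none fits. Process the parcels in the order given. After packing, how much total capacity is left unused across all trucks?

173

truck 1: place P1 (71 kg), 129 kg left
truck 1: place P2 (71 kg), 58 kg left
truck 2: place P3 (77 kg), 123 kg left
truck 2: place P4 (81 kg), 42 kg left
truck 3: place P5 (82 kg), 118 kg left
truck 3: place P6 (86 kg), 32 kg left
truck 4: place P7 (83 kg), 117 kg left
truck 4: place P8 (76 kg), 41 kg left
4 trucks × 200 kg = 800 kg; used 627 kg; unused 173 kg.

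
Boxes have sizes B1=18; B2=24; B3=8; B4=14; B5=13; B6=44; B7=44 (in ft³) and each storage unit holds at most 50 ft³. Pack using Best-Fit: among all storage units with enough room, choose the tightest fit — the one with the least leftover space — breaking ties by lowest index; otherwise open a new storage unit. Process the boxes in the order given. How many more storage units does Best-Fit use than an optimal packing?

Best-Fit: [18,24,8] [14,13] [44] [44] → 4 storage units.
Total size 165 ft³; any packing needs at least ⌈165/50⌉ = 4 storage units.
So 4 is already optimal.

0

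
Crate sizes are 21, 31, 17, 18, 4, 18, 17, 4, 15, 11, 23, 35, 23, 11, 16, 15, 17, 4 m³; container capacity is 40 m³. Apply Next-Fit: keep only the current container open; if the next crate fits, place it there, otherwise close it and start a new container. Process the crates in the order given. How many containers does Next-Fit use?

10 containers

Put 21 m³ in container 1; 19 m³ remain.
Put 31 m³ in container 2; 9 m³ remain.
Put 17 m³ in container 3; 23 m³ remain.
Put 18 m³ in container 3; 5 m³ remain.
Put 4 m³ in container 3; 1 m³ remain.
Put 18 m³ in container 4; 22 m³ remain.
Put 17 m³ in container 4; 5 m³ remain.
Put 4 m³ in container 4; 1 m³ remain.
Put 15 m³ in container 5; 25 m³ remain.
Put 11 m³ in container 5; 14 m³ remain.
Put 23 m³ in container 6; 17 m³ remain.
Put 35 m³ in container 7; 5 m³ remain.
Put 23 m³ in container 8; 17 m³ remain.
Put 11 m³ in container 8; 6 m³ remain.
Put 16 m³ in container 9; 24 m³ remain.
Put 15 m³ in container 9; 9 m³ remain.
Put 17 m³ in container 10; 23 m³ remain.
Put 4 m³ in container 10; 19 m³ remain.
Final containers: [21] [31] [17,18,4] [18,17,4] [15,11] [23] [35] [23,11] [16,15] [17,4].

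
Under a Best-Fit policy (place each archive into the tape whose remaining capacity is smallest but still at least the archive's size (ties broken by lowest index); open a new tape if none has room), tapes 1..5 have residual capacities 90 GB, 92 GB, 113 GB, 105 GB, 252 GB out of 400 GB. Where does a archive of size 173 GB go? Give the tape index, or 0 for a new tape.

5

Tapes with room: tape 5 (252 GB).
Tightest fit is tape 5 with 252 GB free.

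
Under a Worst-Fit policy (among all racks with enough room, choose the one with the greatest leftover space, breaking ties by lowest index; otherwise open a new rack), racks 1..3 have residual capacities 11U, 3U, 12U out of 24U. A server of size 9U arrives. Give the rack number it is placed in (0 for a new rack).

Racks with room: rack 1 (11U), rack 3 (12U).
Most room is rack 3 with 12U free.

3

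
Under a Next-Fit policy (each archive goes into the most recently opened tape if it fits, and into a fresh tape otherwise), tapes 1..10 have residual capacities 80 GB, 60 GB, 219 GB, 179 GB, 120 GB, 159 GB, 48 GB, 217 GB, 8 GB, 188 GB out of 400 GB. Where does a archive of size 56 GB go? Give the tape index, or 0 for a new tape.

10

Next-Fit only looks at tape 10, which has 188 GB free.
56 GB fits there.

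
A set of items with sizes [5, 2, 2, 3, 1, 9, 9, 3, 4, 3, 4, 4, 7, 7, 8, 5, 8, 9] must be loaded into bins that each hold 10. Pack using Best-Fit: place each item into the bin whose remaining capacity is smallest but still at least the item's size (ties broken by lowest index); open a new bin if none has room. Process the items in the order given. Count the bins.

Put 5 in bin 1; 5 remain.
Put 2 in bin 1; 3 remain.
Put 2 in bin 1; 1 remain.
Put 3 in bin 2; 7 remain.
Put 1 in bin 1; 0 remain.
Put 9 in bin 3; 1 remain.
Put 9 in bin 4; 1 remain.
Put 3 in bin 2; 4 remain.
Put 4 in bin 2; 0 remain.
Put 3 in bin 5; 7 remain.
Put 4 in bin 5; 3 remain.
Put 4 in bin 6; 6 remain.
Put 7 in bin 7; 3 remain.
Put 7 in bin 8; 3 remain.
Put 8 in bin 9; 2 remain.
Put 5 in bin 6; 1 remain.
Put 8 in bin 10; 2 remain.
Put 9 in bin 11; 1 remain.

11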